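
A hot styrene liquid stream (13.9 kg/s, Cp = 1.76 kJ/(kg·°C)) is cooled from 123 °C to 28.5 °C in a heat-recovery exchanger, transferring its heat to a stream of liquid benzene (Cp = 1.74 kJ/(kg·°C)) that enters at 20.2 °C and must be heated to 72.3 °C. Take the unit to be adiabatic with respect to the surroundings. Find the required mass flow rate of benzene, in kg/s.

Heat released by hot stream: Q = 13.9 × 1.76 × (123 − 28.5) = 2311.8 kJ/s
Energy balance on cold side (adiabatic exchanger): Q = ṁ_c·Cp_c·(T_c,out − T_c,in)
ṁ_c = 2311.8 / [1.74 × (72.3 − 20.2)] = 25.502 kg/s

ṁ_c = 25.5 kg/s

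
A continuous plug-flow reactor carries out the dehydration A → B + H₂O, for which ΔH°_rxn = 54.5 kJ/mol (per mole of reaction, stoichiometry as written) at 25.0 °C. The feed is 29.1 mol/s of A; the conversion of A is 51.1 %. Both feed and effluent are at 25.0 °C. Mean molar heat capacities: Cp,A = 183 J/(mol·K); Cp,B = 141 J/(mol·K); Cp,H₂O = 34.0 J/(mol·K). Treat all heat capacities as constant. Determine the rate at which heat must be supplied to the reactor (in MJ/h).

Extent of reaction ξ = 0.511 × 29.1 = 14.87 mol/s
Reaction term: ξ·ΔH°_rxn = 14.87 × 54.5 = 810.42 kJ/s
Q = ΔH = 810.42 kJ/s = 810.42 kW
Heat supplied = 2917.5 MJ/h

Q_in = 2920 MJ/h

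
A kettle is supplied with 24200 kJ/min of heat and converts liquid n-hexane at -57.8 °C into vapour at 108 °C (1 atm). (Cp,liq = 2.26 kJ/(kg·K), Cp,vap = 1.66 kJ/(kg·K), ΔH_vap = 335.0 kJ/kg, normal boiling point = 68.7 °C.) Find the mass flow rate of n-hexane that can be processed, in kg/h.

Δh = 2.26×(68.7−-57.8) + 335.0 + 1.66×(108−68.7) = 686.13 kJ/kg
Q = 24200 kJ/min = 403.33 kJ/s = 1.452e+06 kJ/h
ṁ = Q/Δh = 1.452e+06 / 686.13 = 2116.2 kg/h

ṁ = 2120 kg/h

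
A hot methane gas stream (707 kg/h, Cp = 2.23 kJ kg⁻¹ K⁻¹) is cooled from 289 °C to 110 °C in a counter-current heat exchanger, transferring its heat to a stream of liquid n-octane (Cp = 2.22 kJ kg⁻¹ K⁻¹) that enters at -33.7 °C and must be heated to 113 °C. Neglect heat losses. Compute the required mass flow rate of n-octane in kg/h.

ṁ_c = 867 kg/h

Heat released by hot stream: Q = 707 × 2.23 × (289 − 110) = 282210 kJ/h
Energy balance on cold side (adiabatic exchanger): Q = ṁ_c·Cp_c·(T_c,out − T_c,in)
ṁ_c = 282210 / [2.22 × (113 − -33.7)] = 866.55 kg/h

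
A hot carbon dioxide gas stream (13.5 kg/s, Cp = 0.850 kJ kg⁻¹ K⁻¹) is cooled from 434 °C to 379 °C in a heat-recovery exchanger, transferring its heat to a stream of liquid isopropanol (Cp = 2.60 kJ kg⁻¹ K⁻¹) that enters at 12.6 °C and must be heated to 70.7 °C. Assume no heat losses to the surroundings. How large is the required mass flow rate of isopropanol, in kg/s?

Heat released by hot stream: Q = 13.5 × 0.850 × (434 − 379) = 631.12 kJ/s
Energy balance on cold side (adiabatic exchanger): Q = ṁ_c·Cp_c·(T_c,out − T_c,in)
ṁ_c = 631.12 / [2.60 × (70.7 − 12.6)] = 4.178 kg/s

ṁ_c = 4.18 kg/s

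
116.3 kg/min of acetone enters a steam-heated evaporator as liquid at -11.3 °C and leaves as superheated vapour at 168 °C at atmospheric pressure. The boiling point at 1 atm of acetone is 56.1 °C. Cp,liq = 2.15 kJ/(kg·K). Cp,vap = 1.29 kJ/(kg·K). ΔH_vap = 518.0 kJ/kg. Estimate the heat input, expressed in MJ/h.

liquid -11.3→56.1 °C: 144.91 kJ/kg
vaporisation at 56.1 °C: 518 kJ/kg
vapour 56.1→168 °C: 144.35 kJ/kg
Δh = 144.91 + 518 + 144.35 = 807.26 kJ/kg
Q = ṁ·Δh = 116.3 kg/min × 807.26 kJ/kg = 93884 kJ/min
|Q| = 1564.7 kW = 5633.1 MJ/h

Q = 5630 MJ/h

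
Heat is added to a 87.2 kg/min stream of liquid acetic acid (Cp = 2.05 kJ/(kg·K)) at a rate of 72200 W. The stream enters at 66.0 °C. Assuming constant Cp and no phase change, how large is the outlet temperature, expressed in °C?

Q = 72200 W = 4332 kJ/min
ΔT = Q/(ṁ·Cp) = 4332/(87.2×2.05) = 24.234 K
T_out = 66.0 + 24.234 = 90.234 °C

T_out = 90.2 °C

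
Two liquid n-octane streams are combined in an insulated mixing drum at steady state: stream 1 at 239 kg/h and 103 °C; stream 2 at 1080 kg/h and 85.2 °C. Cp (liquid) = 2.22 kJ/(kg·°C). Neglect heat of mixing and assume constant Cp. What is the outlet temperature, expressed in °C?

No heat crosses the boundary, so H_out = H_in.
Σ ṁᵢCp,ᵢTᵢ = 239×2.22×103 + 1080×2.22×85.2 = 258930
Σ ṁᵢCp,ᵢ = 239×2.22 + 1080×2.22 = 2928.2
T_out = 258930 / 2928.2 = 88.425 °C

T_out = 88.4 °C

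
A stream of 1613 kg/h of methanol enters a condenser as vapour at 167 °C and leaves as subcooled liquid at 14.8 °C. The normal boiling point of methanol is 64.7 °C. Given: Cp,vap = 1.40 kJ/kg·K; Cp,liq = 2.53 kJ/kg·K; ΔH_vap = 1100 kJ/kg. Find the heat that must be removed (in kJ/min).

vapour 167→64.7 °C: -143.22 kJ/kg
condensation at 64.7 °C: -1100 kJ/kg
liquid 64.7→14.8 °C: -126.25 kJ/kg
Δh = -143.22 + -1100 + -126.25 = -1369.5 kJ/kg
Q = ṁ·Δh = 1613 kg/h × -1369.5 kJ/kg = -2.209e+06 kJ/h
|Q| = 613.6 kW = 36816 kJ/min

Q_c = 36800 kJ/min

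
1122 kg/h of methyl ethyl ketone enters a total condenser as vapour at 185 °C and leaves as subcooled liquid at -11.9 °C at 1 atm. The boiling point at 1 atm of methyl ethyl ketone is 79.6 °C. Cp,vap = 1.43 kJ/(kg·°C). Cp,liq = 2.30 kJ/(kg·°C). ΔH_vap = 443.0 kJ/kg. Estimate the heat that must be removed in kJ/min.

vapour 185→79.6 °C: -150.72 kJ/kg
condensation at 79.6 °C: -443 kJ/kg
liquid 79.6→-11.9 °C: -210.45 kJ/kg
Δh = -150.72 + -443 + -210.45 = -804.17 kJ/kg
Q = ṁ·Δh = 1122 kg/h × -804.17 kJ/kg = -902280 kJ/h
|Q| = 250.63 kW = 15038 kJ/min

Q_c = 15000 kJ/min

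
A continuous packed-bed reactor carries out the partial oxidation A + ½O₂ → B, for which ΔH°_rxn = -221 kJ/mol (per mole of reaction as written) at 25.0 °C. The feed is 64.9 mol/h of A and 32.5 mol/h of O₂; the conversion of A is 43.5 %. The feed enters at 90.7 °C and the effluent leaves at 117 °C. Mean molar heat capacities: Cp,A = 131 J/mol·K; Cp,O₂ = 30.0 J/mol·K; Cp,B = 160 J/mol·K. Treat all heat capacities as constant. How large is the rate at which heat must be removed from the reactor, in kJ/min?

Q_out = 99.2 kJ/min

Extent of reaction ξ = 0.435 × 64.9 = 28.232 mol/h
Reaction term: ξ·ΔH°_rxn = 28.232 × -221 = -6239.2 kJ/h
Sensible, feed 90.7→25 °C: -622.63 kJ/h
Outlet flows (mol/h): A 36.669, O₂ 18.384, B 28.232
Sensible, products 25→117 °C: 908.24 kJ/h
Q = ΔH = -5953.6 kJ/h = -1.6538 kW
Heat removed = 99.226 kJ/min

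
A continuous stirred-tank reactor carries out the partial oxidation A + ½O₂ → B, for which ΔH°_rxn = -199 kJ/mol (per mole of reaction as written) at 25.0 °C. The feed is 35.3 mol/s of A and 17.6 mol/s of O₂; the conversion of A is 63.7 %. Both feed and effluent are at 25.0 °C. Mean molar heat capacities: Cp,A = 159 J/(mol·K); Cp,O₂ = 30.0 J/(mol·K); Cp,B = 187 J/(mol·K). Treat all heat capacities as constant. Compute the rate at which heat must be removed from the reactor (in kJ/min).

Q_out = 268000 kJ/min

Extent of reaction ξ = 0.637 × 35.3 = 22.486 mol/s
Reaction term: ξ·ΔH°_rxn = 22.486 × -199 = -4474.7 kJ/s
Q = ΔH = -4474.7 kJ/s = -4474.7 kW
Heat removed = 268480 kJ/min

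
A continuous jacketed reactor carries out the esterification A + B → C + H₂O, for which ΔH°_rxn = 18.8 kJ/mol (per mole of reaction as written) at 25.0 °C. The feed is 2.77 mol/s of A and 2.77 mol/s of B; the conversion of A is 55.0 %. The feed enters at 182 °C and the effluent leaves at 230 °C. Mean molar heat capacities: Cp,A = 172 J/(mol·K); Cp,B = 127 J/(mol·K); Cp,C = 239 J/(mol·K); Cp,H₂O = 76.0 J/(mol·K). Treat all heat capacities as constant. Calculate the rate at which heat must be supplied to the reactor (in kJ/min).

Extent of reaction ξ = 0.550 × 2.77 = 1.5235 mol/s
Reaction term: ξ·ΔH°_rxn = 1.5235 × 18.8 = 28.642 kJ/s
Sensible, feed 182→25 °C: -130.03 kJ/s
Outlet flows (mol/s): A 1.2465, B 1.2465, C 1.5235, H₂O 1.5235
Sensible, products 25→230 °C: 174.78 kJ/s
Q = ΔH = 73.394 kJ/s = 73.394 kW
Heat supplied = 4403.6 kJ/min

Q_in = 4400 kJ/min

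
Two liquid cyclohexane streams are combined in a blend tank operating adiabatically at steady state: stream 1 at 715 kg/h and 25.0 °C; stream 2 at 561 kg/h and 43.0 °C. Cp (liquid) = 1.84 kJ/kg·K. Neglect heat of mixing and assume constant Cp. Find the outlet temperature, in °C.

Adiabatic, steady state ⇒ Σ ṁᵢCp,ᵢ(T_out − Tᵢ) = 0
Σ ṁᵢCp,ᵢTᵢ = 715×1.84×25.0 + 561×1.84×43.0 = 77276
Σ ṁᵢCp,ᵢ = 715×1.84 + 561×1.84 = 2347.8
T_out = 77276 / 2347.8 = 32.914 °C

T_out = 32.9 °C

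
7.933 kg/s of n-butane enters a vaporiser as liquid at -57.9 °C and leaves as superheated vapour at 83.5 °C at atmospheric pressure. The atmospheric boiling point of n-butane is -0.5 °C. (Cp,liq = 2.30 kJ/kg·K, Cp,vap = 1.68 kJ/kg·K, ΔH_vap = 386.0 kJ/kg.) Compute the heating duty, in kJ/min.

Q = 314000 kJ/min

liquid -57.9→-0.5 °C: 132.02 kJ/kg
vaporisation at -0.5 °C: 386 kJ/kg
vapour -0.5→83.5 °C: 141.12 kJ/kg
Δh = 132.02 + 386 + 141.12 = 659.14 kJ/kg
Q = ṁ·Δh = 7.933 kg/s × 659.14 kJ/kg = 5229 kJ/s
|Q| = 5229 kW = 313740 kJ/min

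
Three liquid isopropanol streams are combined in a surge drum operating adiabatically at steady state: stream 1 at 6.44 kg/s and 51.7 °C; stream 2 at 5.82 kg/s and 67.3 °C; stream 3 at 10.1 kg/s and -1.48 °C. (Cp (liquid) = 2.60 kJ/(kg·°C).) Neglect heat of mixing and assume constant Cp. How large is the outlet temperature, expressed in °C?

T_out = 31.7 °C

Energy balance with Q = 0: Σ ṁᵢCp,ᵢ(T_out − Tᵢ) = 0
Σ ṁᵢCp,ᵢTᵢ = 6.44×2.60×51.7 + 5.82×2.60×67.3 + 10.1×2.60×-1.48 = 1845.2
Σ ṁᵢCp,ᵢ = 6.44×2.60 + 5.82×2.60 + 10.1×2.60 = 58.136
T_out = 1845.2 / 58.136 = 31.739 °C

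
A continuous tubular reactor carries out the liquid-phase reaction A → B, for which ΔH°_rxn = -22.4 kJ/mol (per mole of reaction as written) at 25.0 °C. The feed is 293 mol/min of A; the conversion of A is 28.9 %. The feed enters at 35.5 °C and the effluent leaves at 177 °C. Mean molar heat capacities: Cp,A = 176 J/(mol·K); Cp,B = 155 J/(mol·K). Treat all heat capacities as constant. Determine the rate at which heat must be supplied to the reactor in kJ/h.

Q_in = 308000 kJ/h

Extent of reaction ξ = 0.289 × 293 = 84.677 mol/min
Reaction term: ξ·ΔH°_rxn = 84.677 × -22.4 = -1896.8 kJ/min
Sensible, feed 35.5→25 °C: -541.46 kJ/min
Outlet flows (mol/min): A 208.32, B 84.677
Sensible, products 25→177 °C: 7568 kJ/min
Q = ΔH = 5129.8 kJ/min = 85.497 kW
Heat supplied = 307790 kJ/h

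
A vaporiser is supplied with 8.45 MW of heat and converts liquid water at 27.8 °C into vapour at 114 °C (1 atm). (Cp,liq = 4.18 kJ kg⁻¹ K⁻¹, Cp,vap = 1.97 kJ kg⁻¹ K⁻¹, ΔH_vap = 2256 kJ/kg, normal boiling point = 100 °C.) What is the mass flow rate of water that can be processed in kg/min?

ṁ = 196 kg/min

Δh = 4.18×(100−27.8) + 2256 + 1.97×(114−100) = 2585.4 kJ/kg
Q = 8.45 MW = 8450 kJ/s = 507000 kJ/min
ṁ = Q/Δh = 507000 / 2585.4 = 196.1 kg/min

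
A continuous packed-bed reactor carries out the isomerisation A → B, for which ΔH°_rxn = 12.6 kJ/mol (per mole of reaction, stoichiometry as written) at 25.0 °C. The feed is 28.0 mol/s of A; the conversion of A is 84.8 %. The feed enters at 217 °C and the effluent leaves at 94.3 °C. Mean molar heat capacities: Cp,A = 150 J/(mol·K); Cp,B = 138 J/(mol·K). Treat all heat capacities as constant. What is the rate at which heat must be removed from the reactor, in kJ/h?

Q_out = 849000 kJ/h

Extent of reaction ξ = 0.848 × 28.0 = 23.744 mol/s
Reaction term: ξ·ΔH°_rxn = 23.744 × 12.6 = 299.17 kJ/s
Sensible, feed 217→25 °C: -806.4 kJ/s
Outlet flows (mol/s): A 4.256, B 23.744
Sensible, products 25→94.3 °C: 271.31 kJ/s
Q = ΔH = -235.91 kJ/s = -235.91 kW
Heat removed = 849280 kJ/h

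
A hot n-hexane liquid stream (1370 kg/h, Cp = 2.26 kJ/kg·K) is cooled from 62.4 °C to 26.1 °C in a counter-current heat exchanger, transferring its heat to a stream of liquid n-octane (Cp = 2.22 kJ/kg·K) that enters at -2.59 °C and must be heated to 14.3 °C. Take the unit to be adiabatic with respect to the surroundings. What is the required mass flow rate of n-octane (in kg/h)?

ṁ_c = 3000 kg/h

Heat released by hot stream: Q = 1370 × 2.26 × (62.4 − 26.1) = 112390 kJ/h
Energy balance on cold side (adiabatic exchanger): Q = ṁ_c·Cp_c·(T_c,out − T_c,in)
ṁ_c = 112390 / [2.22 × (14.3 − -2.59)] = 2997.5 kg/h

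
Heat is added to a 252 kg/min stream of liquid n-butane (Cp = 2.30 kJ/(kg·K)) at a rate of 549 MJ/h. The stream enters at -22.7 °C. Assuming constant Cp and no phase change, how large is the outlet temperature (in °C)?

Q = 549 MJ/h = 9150 kJ/min
ΔT = Q/(ṁ·Cp) = 9150/(252×2.30) = 15.787 K
T_out = -22.7 + 15.787 = -6.9133 °C

T_out = -6.91 °C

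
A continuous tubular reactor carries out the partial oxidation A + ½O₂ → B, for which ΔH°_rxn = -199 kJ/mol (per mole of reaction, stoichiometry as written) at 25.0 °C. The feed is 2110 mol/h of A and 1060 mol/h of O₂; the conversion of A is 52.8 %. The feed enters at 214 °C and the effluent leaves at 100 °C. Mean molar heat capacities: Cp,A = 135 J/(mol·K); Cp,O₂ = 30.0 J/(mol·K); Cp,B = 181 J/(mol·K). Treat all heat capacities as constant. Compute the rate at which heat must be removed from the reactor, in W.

Extent of reaction ξ = 0.528 × 2110 = 1114.1 mol/h
Reaction term: ξ·ΔH°_rxn = 1114.1 × -199 = -221700 kJ/h
Sensible, feed 214→25 °C: -59847 kJ/h
Outlet flows (mol/h): A 995.92, O₂ 502.96, B 1114.1
Sensible, products 25→100 °C: 26339 kJ/h
Q = ΔH = -255210 kJ/h = -70.892 kW
Heat removed = 70892 W

Q_out = 70900 W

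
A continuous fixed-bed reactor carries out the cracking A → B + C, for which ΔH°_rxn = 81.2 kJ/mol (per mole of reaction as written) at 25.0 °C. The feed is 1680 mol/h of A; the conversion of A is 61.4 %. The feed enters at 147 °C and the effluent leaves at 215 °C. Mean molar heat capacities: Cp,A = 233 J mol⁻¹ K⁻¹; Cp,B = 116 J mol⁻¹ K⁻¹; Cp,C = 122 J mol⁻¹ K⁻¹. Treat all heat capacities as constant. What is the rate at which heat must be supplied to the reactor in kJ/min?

Extent of reaction ξ = 0.614 × 1680 = 1031.5 mol/h
Reaction term: ξ·ΔH°_rxn = 1031.5 × 81.2 = 83759 kJ/h
Sensible, feed 147→25 °C: -47756 kJ/h
Outlet flows (mol/h): A 648.48, B 1031.5, C 1031.5
Sensible, products 25→215 °C: 75354 kJ/h
Q = ΔH = 111360 kJ/h = 30.933 kW
Heat supplied = 1856 kJ/min

Q_in = 1860 kJ/min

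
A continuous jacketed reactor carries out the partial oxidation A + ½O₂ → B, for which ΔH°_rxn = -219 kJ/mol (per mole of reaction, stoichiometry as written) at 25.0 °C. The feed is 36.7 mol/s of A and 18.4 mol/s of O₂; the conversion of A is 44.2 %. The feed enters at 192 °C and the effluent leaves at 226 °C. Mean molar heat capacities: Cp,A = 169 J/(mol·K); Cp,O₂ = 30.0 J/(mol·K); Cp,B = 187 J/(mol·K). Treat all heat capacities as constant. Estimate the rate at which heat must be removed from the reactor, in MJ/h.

Extent of reaction ξ = 0.442 × 36.7 = 16.221 mol/s
Reaction term: ξ·ΔH°_rxn = 16.221 × -219 = -3552.5 kJ/s
Sensible, feed 192→25 °C: -1128 kJ/s
Outlet flows (mol/s): A 20.479, O₂ 10.289, B 16.221
Sensible, products 25→226 °C: 1367.4 kJ/s
Q = ΔH = -3313.1 kJ/s = -3313.1 kW
Heat removed = 11927 MJ/h

Q_out = 11900 MJ/h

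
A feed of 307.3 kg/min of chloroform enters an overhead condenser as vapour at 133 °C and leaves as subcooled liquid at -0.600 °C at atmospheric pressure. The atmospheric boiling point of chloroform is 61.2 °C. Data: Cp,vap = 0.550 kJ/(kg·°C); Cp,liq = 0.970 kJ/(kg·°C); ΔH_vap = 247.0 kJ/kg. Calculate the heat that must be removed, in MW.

vapour 133→61.2 °C: -39.49 kJ/kg
condensation at 61.2 °C: -247 kJ/kg
liquid 61.2→-0.600 °C: -59.946 kJ/kg
Δh = -39.49 + -247 + -59.946 = -346.44 kJ/kg
Q = ṁ·Δh = 307.3 kg/min × -346.44 kJ/kg = -106460 kJ/min
|Q| = 1774.3 kW = 1.7743 MW

Q_c = 1.77 MW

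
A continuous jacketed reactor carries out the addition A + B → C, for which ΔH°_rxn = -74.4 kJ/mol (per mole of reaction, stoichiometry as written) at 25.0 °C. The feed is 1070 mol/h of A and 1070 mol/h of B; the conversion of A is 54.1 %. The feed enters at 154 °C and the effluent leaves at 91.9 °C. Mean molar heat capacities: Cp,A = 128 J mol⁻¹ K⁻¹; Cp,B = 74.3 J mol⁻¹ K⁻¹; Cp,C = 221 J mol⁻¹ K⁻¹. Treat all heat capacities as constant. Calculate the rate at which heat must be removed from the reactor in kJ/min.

Extent of reaction ξ = 0.541 × 1070 = 578.87 mol/h
Reaction term: ξ·ΔH°_rxn = 578.87 × -74.4 = -43068 kJ/h
Sensible, feed 154→25 °C: -27923 kJ/h
Outlet flows (mol/h): A 491.13, B 491.13, C 578.87
Sensible, products 25→91.9 °C: 15205 kJ/h
Q = ΔH = -55786 kJ/h = -15.496 kW
Heat removed = 929.77 kJ/min

Q_out = 930 kJ/min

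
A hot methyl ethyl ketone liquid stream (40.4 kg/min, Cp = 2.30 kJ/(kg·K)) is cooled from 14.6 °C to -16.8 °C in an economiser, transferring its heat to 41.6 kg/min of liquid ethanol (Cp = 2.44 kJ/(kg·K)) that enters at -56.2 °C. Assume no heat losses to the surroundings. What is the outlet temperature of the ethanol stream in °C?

T_c,out = -27.5 °C

Heat released by hot stream: Q = 40.4 × 2.30 × (14.6 − -16.8) = 2917.7 kJ/min
Energy balance on cold side (adiabatic exchanger): Q = ṁ_c·Cp_c·(T_c,out − T_c,in)
T_c,out = -56.2 + 2917.7/(41.6 × 2.44) = -27.455 °C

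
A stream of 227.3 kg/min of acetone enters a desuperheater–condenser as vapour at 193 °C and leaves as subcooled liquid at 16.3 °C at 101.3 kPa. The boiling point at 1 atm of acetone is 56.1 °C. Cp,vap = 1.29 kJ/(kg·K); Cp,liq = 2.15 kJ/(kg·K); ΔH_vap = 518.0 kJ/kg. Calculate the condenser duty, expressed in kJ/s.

Q_c = 2960 kJ/s

vapour 193→56.1 °C: -176.6 kJ/kg
condensation at 56.1 °C: -518 kJ/kg
liquid 56.1→16.3 °C: -85.57 kJ/kg
Δh = -176.6 + -518 + -85.57 = -780.17 kJ/kg
Q = ṁ·Δh = 227.3 kg/min × -780.17 kJ/kg = -177330 kJ/min
|Q| = 2955.5 kW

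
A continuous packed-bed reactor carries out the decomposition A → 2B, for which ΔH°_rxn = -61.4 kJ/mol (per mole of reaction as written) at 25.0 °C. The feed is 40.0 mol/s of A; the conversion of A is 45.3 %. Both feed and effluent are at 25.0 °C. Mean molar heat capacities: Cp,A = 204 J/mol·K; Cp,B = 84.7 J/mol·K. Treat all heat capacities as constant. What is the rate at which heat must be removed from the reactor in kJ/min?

Q_out = 66800 kJ/min

Extent of reaction ξ = 0.453 × 40.0 = 18.12 mol/s
Reaction term: ξ·ΔH°_rxn = 18.12 × -61.4 = -1112.6 kJ/s
Q = ΔH = -1112.6 kJ/s = -1112.6 kW
Heat removed = 66754 kJ/min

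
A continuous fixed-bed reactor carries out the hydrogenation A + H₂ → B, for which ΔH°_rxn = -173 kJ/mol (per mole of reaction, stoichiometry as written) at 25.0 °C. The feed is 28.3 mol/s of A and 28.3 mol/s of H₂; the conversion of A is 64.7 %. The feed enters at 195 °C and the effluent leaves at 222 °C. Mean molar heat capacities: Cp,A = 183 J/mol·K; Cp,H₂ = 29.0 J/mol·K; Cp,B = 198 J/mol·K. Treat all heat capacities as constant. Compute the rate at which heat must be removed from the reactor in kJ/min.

Q_out = 183000 kJ/min

Extent of reaction ξ = 0.647 × 28.3 = 18.31 mol/s
Reaction term: ξ·ΔH°_rxn = 18.31 × -173 = -3167.6 kJ/s
Sensible, feed 195→25 °C: -1019.9 kJ/s
Outlet flows (mol/s): A 9.9899, H₂ 9.9899, B 18.31
Sensible, products 25→222 °C: 1131.4 kJ/s
Q = ΔH = -3056.2 kJ/s = -3056.2 kW
Heat removed = 183370 kJ/min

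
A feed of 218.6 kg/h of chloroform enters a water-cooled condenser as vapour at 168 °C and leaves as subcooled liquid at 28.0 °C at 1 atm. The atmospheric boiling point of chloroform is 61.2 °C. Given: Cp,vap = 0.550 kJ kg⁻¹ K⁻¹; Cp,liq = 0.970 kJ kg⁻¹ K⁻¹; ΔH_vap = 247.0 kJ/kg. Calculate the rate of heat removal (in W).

vapour 168→61.2 °C: -58.74 kJ/kg
condensation at 61.2 °C: -247 kJ/kg
liquid 61.2→28.0 °C: -32.204 kJ/kg
Δh = -58.74 + -247 + -32.204 = -337.94 kJ/kg
Q = ṁ·Δh = 218.6 kg/h × -337.94 kJ/kg = -73875 kJ/h
|Q| = 20.521 kW = 20521 W

Q_c = 20500 W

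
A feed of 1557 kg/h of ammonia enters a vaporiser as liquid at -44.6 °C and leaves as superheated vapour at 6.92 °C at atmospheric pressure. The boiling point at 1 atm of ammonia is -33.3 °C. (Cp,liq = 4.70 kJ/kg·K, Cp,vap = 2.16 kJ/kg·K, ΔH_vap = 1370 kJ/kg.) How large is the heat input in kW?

Q = 653 kW

liquid -44.6→-33.3 °C: 53.11 kJ/kg
vaporisation at -33.3 °C: 1370 kJ/kg
vapour -33.3→6.92 °C: 86.875 kJ/kg
Δh = 53.11 + 1370 + 86.875 = 1510 kJ/kg
Q = ṁ·Δh = 1557 kg/h × 1510 kJ/kg = 2.351e+06 kJ/h
|Q| = 653.07 kW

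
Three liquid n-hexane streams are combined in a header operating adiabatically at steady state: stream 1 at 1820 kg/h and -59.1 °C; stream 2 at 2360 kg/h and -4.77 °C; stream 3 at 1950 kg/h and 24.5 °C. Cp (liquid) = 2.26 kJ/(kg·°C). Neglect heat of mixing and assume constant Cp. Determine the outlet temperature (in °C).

Adiabatic, steady state ⇒ Σ ṁᵢCp,ᵢ(T_out − Tᵢ) = 0
Σ ṁᵢCp,ᵢTᵢ = 1820×2.26×-59.1 + 2360×2.26×-4.77 + 1950×2.26×24.5 = -160560
Σ ṁᵢCp,ᵢ = 1820×2.26 + 2360×2.26 + 1950×2.26 = 13854
T_out = -160560 / 13854 = -11.59 °C

T_out = -11.6 °C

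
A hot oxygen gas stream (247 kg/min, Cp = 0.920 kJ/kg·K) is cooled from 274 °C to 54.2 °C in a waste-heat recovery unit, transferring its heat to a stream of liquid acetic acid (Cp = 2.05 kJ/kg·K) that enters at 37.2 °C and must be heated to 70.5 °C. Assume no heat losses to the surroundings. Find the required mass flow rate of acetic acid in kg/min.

ṁ_c = 732 kg/min

Heat released by hot stream: Q = 247 × 0.920 × (274 − 54.2) = 49947 kJ/min
Energy balance on cold side (adiabatic exchanger): Q = ṁ_c·Cp_c·(T_c,out − T_c,in)
ṁ_c = 49947 / [2.05 × (70.5 − 37.2)] = 731.67 kg/min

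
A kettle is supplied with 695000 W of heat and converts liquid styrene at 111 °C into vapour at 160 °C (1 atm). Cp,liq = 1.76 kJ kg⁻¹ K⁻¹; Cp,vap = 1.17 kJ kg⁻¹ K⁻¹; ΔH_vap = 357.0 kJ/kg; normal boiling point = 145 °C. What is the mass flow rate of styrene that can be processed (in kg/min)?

ṁ = 96.0 kg/min

Δh = 1.76×(145−111) + 357.0 + 1.17×(160−145) = 434.39 kJ/kg
Q = 695000 W = 695 kJ/s = 41700 kJ/min
ṁ = Q/Δh = 41700 / 434.39 = 95.997 kg/min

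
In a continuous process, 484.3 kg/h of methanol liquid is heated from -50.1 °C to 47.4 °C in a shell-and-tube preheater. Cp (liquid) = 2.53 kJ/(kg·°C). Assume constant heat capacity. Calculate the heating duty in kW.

Q = 33.2 kW

Q = ṁ·Cp·ΔT = 484.3 × 2.53 × (47.4 − -50.1) = 119460 kJ/h
Converting: 119460 / 3600 s = 33.185 kW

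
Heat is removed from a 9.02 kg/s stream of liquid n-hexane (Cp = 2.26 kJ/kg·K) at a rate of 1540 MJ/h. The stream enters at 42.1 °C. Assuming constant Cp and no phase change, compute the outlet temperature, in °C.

Q = 1540 MJ/h = 427.78 kJ/s
ΔT = Q/(ṁ·Cp) = 427.78/(9.02×2.26) = 20.985 K
T_out = 42.1 − 20.985 = 21.115 °C

T_out = 21.1 °C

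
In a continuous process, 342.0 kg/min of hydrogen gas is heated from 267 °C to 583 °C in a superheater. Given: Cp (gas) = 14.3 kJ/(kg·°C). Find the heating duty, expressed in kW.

Q = ṁ·Cp·ΔT = 342.0 × 14.3 × (583 − 267) = 1.5454e+06 kJ/min
Converting: 1.5454e+06 / 60 s = 25757 kW

Q = 25800 kW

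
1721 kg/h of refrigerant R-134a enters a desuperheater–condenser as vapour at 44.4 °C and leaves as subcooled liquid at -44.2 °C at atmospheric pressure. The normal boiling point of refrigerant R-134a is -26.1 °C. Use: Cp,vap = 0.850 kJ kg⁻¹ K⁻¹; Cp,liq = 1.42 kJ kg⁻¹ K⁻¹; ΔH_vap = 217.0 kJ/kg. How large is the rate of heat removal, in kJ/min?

vapour 44.4→-26.1 °C: -59.925 kJ/kg
condensation at -26.1 °C: -217 kJ/kg
liquid -26.1→-44.2 °C: -25.702 kJ/kg
Δh = -59.925 + -217 + -25.702 = -302.63 kJ/kg
Q = ṁ·Δh = 1721 kg/h × -302.63 kJ/kg = -520820 kJ/h
|Q| = 144.67 kW = 8680.4 kJ/min

Q_c = 8680 kJ/min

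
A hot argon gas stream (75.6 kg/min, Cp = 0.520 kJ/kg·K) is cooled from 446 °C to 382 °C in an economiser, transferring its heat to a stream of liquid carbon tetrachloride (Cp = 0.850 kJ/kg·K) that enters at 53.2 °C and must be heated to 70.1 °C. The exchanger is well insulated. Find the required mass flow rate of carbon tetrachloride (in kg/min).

ṁ_c = 175 kg/min

Heat released by hot stream: Q = 75.6 × 0.520 × (446 − 382) = 2516 kJ/min
Energy balance on cold side (adiabatic exchanger): Q = ṁ_c·Cp_c·(T_c,out − T_c,in)
ṁ_c = 2516 / [0.850 × (70.1 − 53.2)] = 175.15 kg/min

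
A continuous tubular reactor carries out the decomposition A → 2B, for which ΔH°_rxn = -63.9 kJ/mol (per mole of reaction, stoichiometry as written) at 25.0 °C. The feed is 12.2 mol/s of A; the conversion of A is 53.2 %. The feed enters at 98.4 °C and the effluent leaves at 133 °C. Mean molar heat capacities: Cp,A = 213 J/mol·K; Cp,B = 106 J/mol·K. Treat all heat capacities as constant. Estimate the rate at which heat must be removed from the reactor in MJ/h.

Q_out = 1170 MJ/h

Extent of reaction ξ = 0.532 × 12.2 = 6.4904 mol/s
Reaction term: ξ·ΔH°_rxn = 6.4904 × -63.9 = -414.74 kJ/s
Sensible, feed 98.4→25 °C: -190.74 kJ/s
Outlet flows (mol/s): A 5.7096, B 12.981
Sensible, products 25→133 °C: 279.95 kJ/s
Q = ΔH = -325.53 kJ/s = -325.53 kW
Heat removed = 1171.9 MJ/h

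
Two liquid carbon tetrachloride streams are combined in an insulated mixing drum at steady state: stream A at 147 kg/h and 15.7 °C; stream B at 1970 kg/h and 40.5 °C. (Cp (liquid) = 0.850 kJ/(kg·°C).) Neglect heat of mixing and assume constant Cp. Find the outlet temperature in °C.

T_out = 38.8 °C

Adiabatic, steady state ⇒ Σ ṁᵢCp,ᵢ(T_out − Tᵢ) = 0
Σ ṁᵢCp,ᵢTᵢ = 147×0.850×15.7 + 1970×0.850×40.5 = 69779
Σ ṁᵢCp,ᵢ = 147×0.850 + 1970×0.850 = 1799.5
T_out = 69779 / 1799.5 = 38.778 °C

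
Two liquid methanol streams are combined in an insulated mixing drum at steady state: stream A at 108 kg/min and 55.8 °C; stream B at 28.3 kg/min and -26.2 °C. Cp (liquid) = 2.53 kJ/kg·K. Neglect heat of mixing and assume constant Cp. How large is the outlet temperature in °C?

T_out = 38.8 °C

No heat crosses the boundary, so H_out = H_in.
Σ ṁᵢCp,ᵢTᵢ = 108×2.53×55.8 + 28.3×2.53×-26.2 = 13371
Σ ṁᵢCp,ᵢ = 108×2.53 + 28.3×2.53 = 344.84
T_out = 13371 / 344.84 = 38.774 °C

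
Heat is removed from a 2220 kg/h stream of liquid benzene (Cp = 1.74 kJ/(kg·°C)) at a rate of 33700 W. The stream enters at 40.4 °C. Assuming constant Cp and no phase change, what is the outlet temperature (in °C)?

Q = 33700 W = 121320 kJ/h
ΔT = Q/(ṁ·Cp) = 121320/(2220×1.74) = 31.407 K
T_out = 40.4 − 31.407 = 8.9927 °C

T_out = 8.99 °C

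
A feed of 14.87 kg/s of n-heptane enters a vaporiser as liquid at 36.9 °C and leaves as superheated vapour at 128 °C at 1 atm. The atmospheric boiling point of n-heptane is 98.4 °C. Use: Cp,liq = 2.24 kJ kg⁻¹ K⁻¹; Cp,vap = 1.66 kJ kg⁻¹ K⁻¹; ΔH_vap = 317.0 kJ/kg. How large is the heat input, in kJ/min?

liquid 36.9→98.4 °C: 137.76 kJ/kg
vaporisation at 98.4 °C: 317 kJ/kg
vapour 98.4→128 °C: 49.136 kJ/kg
Δh = 137.76 + 317 + 49.136 = 503.9 kJ/kg
Q = ṁ·Δh = 14.87 kg/s × 503.9 kJ/kg = 7492.9 kJ/s
|Q| = 7492.9 kW = 449580 kJ/min

Q = 450000 kJ/min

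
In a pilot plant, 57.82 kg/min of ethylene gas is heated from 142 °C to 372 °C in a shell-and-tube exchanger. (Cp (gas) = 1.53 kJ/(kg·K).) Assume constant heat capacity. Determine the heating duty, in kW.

Q = 339 kW

Q = ṁ·Cp·ΔT = 57.82 × 1.53 × (372 − 142) = 20347 kJ/min
Converting: 20347 / 60 s = 339.11 kW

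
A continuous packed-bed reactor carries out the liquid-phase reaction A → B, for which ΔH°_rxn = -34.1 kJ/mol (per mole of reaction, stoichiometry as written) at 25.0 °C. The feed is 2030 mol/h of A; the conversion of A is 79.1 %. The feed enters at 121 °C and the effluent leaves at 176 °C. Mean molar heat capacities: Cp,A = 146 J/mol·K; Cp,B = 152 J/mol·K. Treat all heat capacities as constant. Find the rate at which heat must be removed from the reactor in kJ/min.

Extent of reaction ξ = 0.791 × 2030 = 1605.7 mol/h
Reaction term: ξ·ΔH°_rxn = 1605.7 × -34.1 = -54755 kJ/h
Sensible, feed 121→25 °C: -28452 kJ/h
Outlet flows (mol/h): A 424.27, B 1605.7
Sensible, products 25→176 °C: 46208 kJ/h
Q = ΔH = -37000 kJ/h = -10.278 kW
Heat removed = 616.66 kJ/min

Q_out = 617 kJ/min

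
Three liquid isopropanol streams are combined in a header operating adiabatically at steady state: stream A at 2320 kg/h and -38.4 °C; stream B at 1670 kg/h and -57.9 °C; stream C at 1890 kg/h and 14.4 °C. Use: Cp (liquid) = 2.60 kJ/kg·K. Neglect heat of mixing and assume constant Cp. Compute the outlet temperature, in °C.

No heat crosses the boundary, so H_out = H_in.
Σ ṁᵢCp,ᵢTᵢ = 2320×2.60×-38.4 + 1670×2.60×-57.9 + 1890×2.60×14.4 = -412270
Σ ṁᵢCp,ᵢ = 2320×2.60 + 1670×2.60 + 1890×2.60 = 15288
T_out = -412270 / 15288 = -26.967 °C

T_out = -27.0 °C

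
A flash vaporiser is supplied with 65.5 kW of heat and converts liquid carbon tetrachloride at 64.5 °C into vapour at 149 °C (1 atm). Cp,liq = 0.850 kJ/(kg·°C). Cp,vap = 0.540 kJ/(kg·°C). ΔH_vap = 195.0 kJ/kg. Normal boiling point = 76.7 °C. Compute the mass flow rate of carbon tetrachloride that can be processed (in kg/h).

Δh = 0.850×(76.7−64.5) + 195.0 + 0.540×(149−76.7) = 244.41 kJ/kg
Q = 65.5 kW = 65.5 kJ/s = 235800 kJ/h
ṁ = Q/Δh = 235800 / 244.41 = 964.76 kg/h

ṁ = 965 kg/h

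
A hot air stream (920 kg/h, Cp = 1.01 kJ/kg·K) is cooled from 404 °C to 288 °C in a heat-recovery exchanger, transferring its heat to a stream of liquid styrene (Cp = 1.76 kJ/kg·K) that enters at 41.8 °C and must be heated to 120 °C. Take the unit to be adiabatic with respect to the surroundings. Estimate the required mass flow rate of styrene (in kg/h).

Heat released by hot stream: Q = 920 × 1.01 × (404 − 288) = 107790 kJ/h
Energy balance on cold side (adiabatic exchanger): Q = ṁ_c·Cp_c·(T_c,out − T_c,in)
ṁ_c = 107790 / [1.76 × (120 − 41.8)] = 783.16 kg/h

ṁ_c = 783 kg/h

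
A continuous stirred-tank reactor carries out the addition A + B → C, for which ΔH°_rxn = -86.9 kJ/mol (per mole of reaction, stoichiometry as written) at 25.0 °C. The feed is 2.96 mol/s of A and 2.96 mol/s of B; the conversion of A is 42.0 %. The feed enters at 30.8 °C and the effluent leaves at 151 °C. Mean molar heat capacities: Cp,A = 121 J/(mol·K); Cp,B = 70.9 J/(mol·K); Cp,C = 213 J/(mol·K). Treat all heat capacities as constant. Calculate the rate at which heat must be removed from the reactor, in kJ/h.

Extent of reaction ξ = 0.420 × 2.96 = 1.2432 mol/s
Reaction term: ξ·ΔH°_rxn = 1.2432 × -86.9 = -108.03 kJ/s
Sensible, feed 30.8→25 °C: -3.2945 kJ/s
Outlet flows (mol/s): A 1.7168, B 1.7168, C 1.2432
Sensible, products 25→151 °C: 74.876 kJ/s
Q = ΔH = -36.452 kJ/s = -36.452 kW
Heat removed = 131230 kJ/h

Q_out = 131000 kJ/h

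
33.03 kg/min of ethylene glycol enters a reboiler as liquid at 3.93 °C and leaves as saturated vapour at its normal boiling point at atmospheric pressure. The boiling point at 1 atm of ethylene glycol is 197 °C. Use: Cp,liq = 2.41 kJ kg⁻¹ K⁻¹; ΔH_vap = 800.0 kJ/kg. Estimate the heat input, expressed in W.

Q = 697000 W

liquid 3.93→197 °C: 465.3 kJ/kg
vaporisation at 197 °C: 800 kJ/kg
Δh = 465.3 + 800 = 1265.3 kJ/kg
Q = ṁ·Δh = 33.03 kg/min × 1265.3 kJ/kg = 41793 kJ/min
|Q| = 696.55 kW = 696550 W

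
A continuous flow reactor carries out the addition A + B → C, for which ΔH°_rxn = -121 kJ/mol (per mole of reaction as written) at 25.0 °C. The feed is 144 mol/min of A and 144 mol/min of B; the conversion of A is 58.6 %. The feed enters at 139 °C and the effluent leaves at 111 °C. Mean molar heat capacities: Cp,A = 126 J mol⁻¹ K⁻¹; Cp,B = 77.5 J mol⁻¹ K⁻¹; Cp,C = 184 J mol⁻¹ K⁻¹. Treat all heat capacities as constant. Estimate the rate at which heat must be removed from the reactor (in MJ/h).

Extent of reaction ξ = 0.586 × 144 = 84.384 mol/min
Reaction term: ξ·ΔH°_rxn = 84.384 × -121 = -10210 kJ/min
Sensible, feed 139→25 °C: -3340.7 kJ/min
Outlet flows (mol/min): A 59.616, B 59.616, C 84.384
Sensible, products 25→111 °C: 2378.6 kJ/min
Q = ΔH = -11172 kJ/min = -186.21 kW
Heat removed = 670.35 MJ/h

Q_out = 670 MJ/h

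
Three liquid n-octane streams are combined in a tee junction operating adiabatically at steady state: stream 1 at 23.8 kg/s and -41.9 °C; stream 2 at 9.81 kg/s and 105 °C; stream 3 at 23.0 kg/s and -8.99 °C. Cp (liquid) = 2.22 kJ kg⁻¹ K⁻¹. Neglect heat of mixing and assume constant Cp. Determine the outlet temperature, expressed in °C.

T_out = -3.07 °C

Adiabatic, steady state ⇒ Σ ṁᵢCp,ᵢ(T_out − Tᵢ) = 0
Σ ṁᵢCp,ᵢTᵢ = 23.8×2.22×-41.9 + 9.81×2.22×105 + 23.0×2.22×-8.99 = -386.15
Σ ṁᵢCp,ᵢ = 23.8×2.22 + 9.81×2.22 + 23.0×2.22 = 125.67
T_out = -386.15 / 125.67 = -3.0726 °C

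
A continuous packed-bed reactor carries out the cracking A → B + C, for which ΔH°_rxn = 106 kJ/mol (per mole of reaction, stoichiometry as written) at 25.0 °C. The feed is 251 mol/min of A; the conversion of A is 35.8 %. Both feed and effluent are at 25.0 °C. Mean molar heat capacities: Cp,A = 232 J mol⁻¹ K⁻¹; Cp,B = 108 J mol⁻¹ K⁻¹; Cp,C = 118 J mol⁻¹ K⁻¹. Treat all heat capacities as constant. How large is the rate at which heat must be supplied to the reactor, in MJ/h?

Q_in = 571 MJ/h

Extent of reaction ξ = 0.358 × 251 = 89.858 mol/min
Reaction term: ξ·ΔH°_rxn = 89.858 × 106 = 9524.9 kJ/min
Q = ΔH = 9524.9 kJ/min = 158.75 kW
Heat supplied = 571.5 MJ/h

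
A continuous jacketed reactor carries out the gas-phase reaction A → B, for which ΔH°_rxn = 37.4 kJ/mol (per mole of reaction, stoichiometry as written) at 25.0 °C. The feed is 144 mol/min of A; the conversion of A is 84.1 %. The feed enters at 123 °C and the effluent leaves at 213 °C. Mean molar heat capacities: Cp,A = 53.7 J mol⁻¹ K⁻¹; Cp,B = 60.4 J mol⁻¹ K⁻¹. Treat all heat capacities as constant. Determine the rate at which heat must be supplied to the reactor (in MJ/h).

Q_in = 323 MJ/h

Extent of reaction ξ = 0.841 × 144 = 121.1 mol/min
Reaction term: ξ·ΔH°_rxn = 121.1 × 37.4 = 4529.3 kJ/min
Sensible, feed 123→25 °C: -757.81 kJ/min
Outlet flows (mol/min): A 22.896, B 121.1
Sensible, products 25→213 °C: 1606.3 kJ/min
Q = ΔH = 5377.8 kJ/min = 89.63 kW
Heat supplied = 322.67 MJ/h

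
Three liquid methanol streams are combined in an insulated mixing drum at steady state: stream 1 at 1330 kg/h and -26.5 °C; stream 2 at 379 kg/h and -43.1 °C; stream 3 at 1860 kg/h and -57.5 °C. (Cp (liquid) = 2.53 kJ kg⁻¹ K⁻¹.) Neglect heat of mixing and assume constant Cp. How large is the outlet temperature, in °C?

Energy balance with Q = 0: Σ ṁᵢCp,ᵢ(T_out − Tᵢ) = 0
T_out = Σ ṁᵢCp,ᵢTᵢ / Σ ṁᵢCp,ᵢ
      = -401080 / 9029.6 = -44.419 °C

T_out = -44.4 °C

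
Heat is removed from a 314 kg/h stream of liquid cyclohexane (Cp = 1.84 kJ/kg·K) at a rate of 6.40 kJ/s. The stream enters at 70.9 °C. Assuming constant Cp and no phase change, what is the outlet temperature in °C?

Q = 6.40 kJ/s = 23040 kJ/h
ΔT = Q/(ṁ·Cp) = 23040/(314×1.84) = 39.878 K
T_out = 70.9 − 39.878 = 31.022 °C

T_out = 31.0 °C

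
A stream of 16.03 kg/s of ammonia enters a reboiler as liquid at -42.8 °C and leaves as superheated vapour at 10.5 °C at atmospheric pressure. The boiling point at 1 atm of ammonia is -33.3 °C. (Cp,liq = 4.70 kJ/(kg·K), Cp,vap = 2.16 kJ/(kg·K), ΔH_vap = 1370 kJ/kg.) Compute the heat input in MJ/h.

liquid -42.8→-33.3 °C: 44.65 kJ/kg
vaporisation at -33.3 °C: 1370 kJ/kg
vapour -33.3→10.5 °C: 94.608 kJ/kg
Δh = 44.65 + 1370 + 94.608 = 1509.3 kJ/kg
Q = ṁ·Δh = 16.03 kg/s × 1509.3 kJ/kg = 24193 kJ/s
|Q| = 24193 kW = 87096 MJ/h

Q = 87100 MJ/h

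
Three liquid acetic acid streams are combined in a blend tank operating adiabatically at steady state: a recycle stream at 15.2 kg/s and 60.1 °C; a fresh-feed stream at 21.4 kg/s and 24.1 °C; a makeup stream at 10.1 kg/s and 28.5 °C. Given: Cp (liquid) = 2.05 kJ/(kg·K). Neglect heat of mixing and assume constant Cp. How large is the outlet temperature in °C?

T_out = 36.8 °C

Energy balance with Q = 0: Σ ṁᵢCp,ᵢ(T_out − Tᵢ) = 0
Σ ṁᵢCp,ᵢTᵢ = 15.2×2.05×60.1 + 21.4×2.05×24.1 + 10.1×2.05×28.5 = 3520.1
Σ ṁᵢCp,ᵢ = 15.2×2.05 + 21.4×2.05 + 10.1×2.05 = 95.735
T_out = 3520.1 / 95.735 = 36.769 °C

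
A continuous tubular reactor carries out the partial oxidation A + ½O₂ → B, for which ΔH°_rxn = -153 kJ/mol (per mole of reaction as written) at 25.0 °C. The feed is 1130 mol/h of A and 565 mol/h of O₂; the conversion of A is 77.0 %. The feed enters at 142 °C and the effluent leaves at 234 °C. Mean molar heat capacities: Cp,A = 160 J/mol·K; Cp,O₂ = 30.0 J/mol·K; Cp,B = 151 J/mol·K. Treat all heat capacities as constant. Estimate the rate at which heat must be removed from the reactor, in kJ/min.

Q_out = 1990 kJ/min

Extent of reaction ξ = 0.770 × 1130 = 870.1 mol/h
Reaction term: ξ·ΔH°_rxn = 870.1 × -153 = -133130 kJ/h
Sensible, feed 142→25 °C: -23137 kJ/h
Outlet flows (mol/h): A 259.9, O₂ 129.95, B 870.1
Sensible, products 25→234 °C: 36965 kJ/h
Q = ΔH = -119300 kJ/h = -33.138 kW
Heat removed = 1988.3 kJ/min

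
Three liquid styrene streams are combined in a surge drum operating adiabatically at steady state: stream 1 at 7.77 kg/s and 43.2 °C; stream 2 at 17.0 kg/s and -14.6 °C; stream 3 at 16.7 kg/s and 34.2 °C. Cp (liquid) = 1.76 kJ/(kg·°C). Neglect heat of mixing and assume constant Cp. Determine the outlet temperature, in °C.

Energy balance with Q = 0: Σ ṁᵢCp,ᵢ(T_out − Tᵢ) = 0
T_out = Σ ṁᵢCp,ᵢTᵢ / Σ ṁᵢCp,ᵢ
      = 1159.1 / 72.987 = 15.881 °C

T_out = 15.9 °C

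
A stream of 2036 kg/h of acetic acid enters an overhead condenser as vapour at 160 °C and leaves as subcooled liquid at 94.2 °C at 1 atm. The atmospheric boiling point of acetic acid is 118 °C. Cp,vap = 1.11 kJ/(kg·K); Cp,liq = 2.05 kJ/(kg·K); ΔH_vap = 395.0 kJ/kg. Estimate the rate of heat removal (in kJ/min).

vapour 160→118 °C: -46.62 kJ/kg
condensation at 118 °C: -395 kJ/kg
liquid 118→94.2 °C: -48.79 kJ/kg
Δh = -46.62 + -395 + -48.79 = -490.41 kJ/kg
Q = ṁ·Δh = 2036 kg/h × -490.41 kJ/kg = -998470 kJ/h
|Q| = 277.35 kW = 16641 kJ/min

Q_c = 16600 kJ/min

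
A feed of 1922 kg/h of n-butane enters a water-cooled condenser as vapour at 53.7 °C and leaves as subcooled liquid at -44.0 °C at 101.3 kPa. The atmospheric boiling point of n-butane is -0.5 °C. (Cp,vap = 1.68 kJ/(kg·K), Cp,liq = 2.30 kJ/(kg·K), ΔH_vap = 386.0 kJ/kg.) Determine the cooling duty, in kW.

Q_c = 308 kW

vapour 53.7→-0.5 °C: -91.056 kJ/kg
condensation at -0.5 °C: -386 kJ/kg
liquid -0.5→-44.0 °C: -100.05 kJ/kg
Δh = -91.056 + -386 + -100.05 = -577.11 kJ/kg
Q = ṁ·Δh = 1922 kg/h × -577.11 kJ/kg = -1.1092e+06 kJ/h
|Q| = 308.11 kW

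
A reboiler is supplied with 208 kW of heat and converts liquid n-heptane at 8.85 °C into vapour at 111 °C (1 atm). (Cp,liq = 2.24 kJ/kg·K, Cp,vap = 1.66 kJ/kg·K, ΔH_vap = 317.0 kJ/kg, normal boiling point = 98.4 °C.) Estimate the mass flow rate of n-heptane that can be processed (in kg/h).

Δh = 2.24×(98.4−8.85) + 317.0 + 1.66×(111−98.4) = 538.51 kJ/kg
Q = 208 kW = 208 kJ/s = 748800 kJ/h
ṁ = Q/Δh = 748800 / 538.51 = 1390.5 kg/h

ṁ = 1390 kg/h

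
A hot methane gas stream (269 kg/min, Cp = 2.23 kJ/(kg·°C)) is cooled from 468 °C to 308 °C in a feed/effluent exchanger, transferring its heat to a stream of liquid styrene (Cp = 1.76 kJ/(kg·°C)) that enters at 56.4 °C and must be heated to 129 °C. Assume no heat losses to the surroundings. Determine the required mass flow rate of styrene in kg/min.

Heat released by hot stream: Q = 269 × 2.23 × (468 − 308) = 95979 kJ/min
Energy balance on cold side (adiabatic exchanger): Q = ṁ_c·Cp_c·(T_c,out − T_c,in)
ṁ_c = 95979 / [1.76 × (129 − 56.4)] = 751.15 kg/min

ṁ_c = 751 kg/min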